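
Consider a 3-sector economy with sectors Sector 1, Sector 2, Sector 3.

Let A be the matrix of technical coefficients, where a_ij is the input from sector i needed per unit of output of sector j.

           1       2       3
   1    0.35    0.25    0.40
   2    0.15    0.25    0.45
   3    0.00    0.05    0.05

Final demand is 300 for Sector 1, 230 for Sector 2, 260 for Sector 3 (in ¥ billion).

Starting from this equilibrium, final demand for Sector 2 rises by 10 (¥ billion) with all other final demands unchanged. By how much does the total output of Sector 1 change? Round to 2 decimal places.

I − A =
  [   0.65    -0.25    -0.40]
  [  -0.15     0.75    -0.45]
  [   0.00    -0.05     0.95]
Cofactors of I−A, C_ij = (−1)^(i+j)·(minor ij) (rows/columns in the sector order above):
  C_11 = (0.75)(0.95) − (-0.45)(-0.05) = 0.6900
  C_12 = −[(-0.15)(0.95) − (-0.45)(0.00)] = 0.1425
  C_13 = (-0.15)(-0.05) − (0.75)(0.00) = 0.0075
  C_21 = −[(-0.25)(0.95) − (-0.40)(-0.05)] = 0.2575
  C_22 = (0.65)(0.95) − (-0.40)(0.00) = 0.6175
  C_23 = −[(0.65)(-0.05) − (-0.25)(0.00)] = 0.0325
  C_31 = (-0.25)(-0.45) − (-0.40)(0.75) = 0.4125
  C_32 = −[(0.65)(-0.45) − (-0.40)(-0.15)] = 0.3525
  C_33 = (0.65)(0.75) − (-0.25)(-0.15) = 0.4500
det(I−A) = Σ_j (I−A)_1j·C_1j = (0.65)(0.6900) + (-0.25)(0.1425) + (-0.40)(0.0075) = 0.409875
adj(I−A) = Cᵀ =
  [ 0.6900   0.2575   0.4125]
  [ 0.1425   0.6175   0.3525]
  [ 0.0075   0.0325   0.4500]
(I − A)⁻¹ = adj(I−A) / det(I−A) ≈
  [   1.6834     0.6282     1.0064]
  [   0.3477     1.5066     0.8600]
  [   0.0183     0.0793     1.0979]
Δx = (I − A)⁻¹ Δd with Δd having +10 in the Sector 2 component and 0 elsewhere.
So Δx_1 = L_12 · (+10), where L_12 = adj(I−A)_12 / det(I−A) = 0.2575 / 0.409875.
Δx_1 = 0.2575 × (+10) / 0.409875 = 2.575 / 0.409875 ≈ 6.28.

Δx_1 = 6.28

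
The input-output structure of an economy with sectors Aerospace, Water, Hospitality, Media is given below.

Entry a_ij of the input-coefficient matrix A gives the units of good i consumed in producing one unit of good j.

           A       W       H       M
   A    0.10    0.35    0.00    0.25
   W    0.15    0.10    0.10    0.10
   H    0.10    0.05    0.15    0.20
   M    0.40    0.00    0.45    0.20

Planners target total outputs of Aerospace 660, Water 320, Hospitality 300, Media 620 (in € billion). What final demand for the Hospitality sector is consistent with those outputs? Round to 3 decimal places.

d_H = 49.000

I − A =
  [   0.90    -0.35     0.00    -0.25]
  [  -0.15     0.90    -0.10    -0.10]
  [  -0.10    -0.05     0.85    -0.20]
  [  -0.40     0.00    -0.45     0.80]
d = (I − A) x:
  d_A = (+0.90)·660 + (-0.35)·320 + (+0.00)·300 + (-0.25)·620 = 327.000
  d_W = (-0.15)·660 + (+0.90)·320 + (-0.10)·300 + (-0.10)·620 = 97.000
  d_H = (-0.10)·660 + (-0.05)·320 + (+0.85)·300 + (-0.20)·620 = 49.000
  d_M = (-0.40)·660 + (+0.00)·320 + (-0.45)·300 + (+0.80)·620 = 97.000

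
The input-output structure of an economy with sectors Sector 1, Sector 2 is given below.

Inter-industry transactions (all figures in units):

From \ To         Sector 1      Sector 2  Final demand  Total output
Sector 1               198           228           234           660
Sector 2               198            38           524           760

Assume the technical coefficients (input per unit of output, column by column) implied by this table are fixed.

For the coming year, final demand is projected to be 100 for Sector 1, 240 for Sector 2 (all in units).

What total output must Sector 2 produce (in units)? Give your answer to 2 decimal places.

x_2 = 344.35

Technical coefficients a_ij = z_ij / X_j:
  a_11 = 198/660 = 0.30, a_21 = 198/660 = 0.30
  a_12 = 228/760 = 0.30, a_22 = 38/760 = 0.05
I − A =
  [   0.70    -0.30]
  [  -0.30     0.95]
det(I−A) = (0.70)(0.95) − (-0.30)(-0.30) = 0.5750
adj(I−A) = [[0.95, 0.30], [0.30, 0.70]]
(I − A)⁻¹ = adj(I−A) / det(I−A) ≈
  [   1.6522     0.5217]
  [   0.5217     1.2174]
x = (I − A)⁻¹ d = adj(I−A)·d / det(I−A), with det(I−A) = 0.5750:
  x_1 = (0.95·100 + 0.30·240) / 0.5750 = 167.00 / 0.5750 ≈ 290.43
  x_2 = (0.30·100 + 0.70·240) / 0.5750 = 198.00 / 0.5750 ≈ 344.35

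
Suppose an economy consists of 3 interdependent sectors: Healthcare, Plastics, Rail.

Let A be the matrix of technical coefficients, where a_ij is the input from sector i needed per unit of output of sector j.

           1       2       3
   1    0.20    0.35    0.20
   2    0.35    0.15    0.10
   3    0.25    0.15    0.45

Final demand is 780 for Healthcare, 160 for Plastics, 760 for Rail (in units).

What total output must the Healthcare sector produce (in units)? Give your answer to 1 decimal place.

x_1 = 2337.5

I − A =
  [   0.80    -0.35    -0.20]
  [  -0.35     0.85    -0.10]
  [  -0.25    -0.15     0.55]
Cofactors of I−A, C_ij = (−1)^(i+j)·(minor ij) (rows/columns in the sector order above):
  C_11 = (0.85)(0.55) − (-0.10)(-0.15) = 0.4525
  C_12 = −[(-0.35)(0.55) − (-0.10)(-0.25)] = 0.2175
  C_13 = (-0.35)(-0.15) − (0.85)(-0.25) = 0.2650
  C_21 = −[(-0.35)(0.55) − (-0.20)(-0.15)] = 0.2225
  C_22 = (0.80)(0.55) − (-0.20)(-0.25) = 0.3900
  C_23 = −[(0.80)(-0.15) − (-0.35)(-0.25)] = 0.2075
  C_31 = (-0.35)(-0.10) − (-0.20)(0.85) = 0.2050
  C_32 = −[(0.80)(-0.10) − (-0.20)(-0.35)] = 0.1500
  C_33 = (0.80)(0.85) − (-0.35)(-0.35) = 0.5575
det(I−A) = Σ_j (I−A)_1j·C_1j = (0.80)(0.4525) + (-0.35)(0.2175) + (-0.20)(0.2650) = 0.232875
adj(I−A) = Cᵀ =
  [ 0.4525   0.2225   0.2050]
  [ 0.2175   0.3900   0.1500]
  [ 0.2650   0.2075   0.5575]
(I − A)⁻¹ = adj(I−A) / det(I−A) ≈
  [   1.9431     0.9554     0.8803]
  [   0.9340     1.6747     0.6441]
  [   1.1379     0.8910     2.3940]
x = (I − A)⁻¹ d = adj(I−A)·d / det(I−A), with det(I−A) = 0.232875:
  x_1 = (0.4525·780 + 0.2225·160 + 0.2050·760) / 0.232875 = 544.35 / 0.232875 ≈ 2337.5
  x_2 = (0.2175·780 + 0.3900·160 + 0.1500·760) / 0.232875 = 346.05 / 0.232875 ≈ 1486.0
  x_3 = (0.2650·780 + 0.2075·160 + 0.5575·760) / 0.232875 = 663.60 / 0.232875 ≈ 2849.6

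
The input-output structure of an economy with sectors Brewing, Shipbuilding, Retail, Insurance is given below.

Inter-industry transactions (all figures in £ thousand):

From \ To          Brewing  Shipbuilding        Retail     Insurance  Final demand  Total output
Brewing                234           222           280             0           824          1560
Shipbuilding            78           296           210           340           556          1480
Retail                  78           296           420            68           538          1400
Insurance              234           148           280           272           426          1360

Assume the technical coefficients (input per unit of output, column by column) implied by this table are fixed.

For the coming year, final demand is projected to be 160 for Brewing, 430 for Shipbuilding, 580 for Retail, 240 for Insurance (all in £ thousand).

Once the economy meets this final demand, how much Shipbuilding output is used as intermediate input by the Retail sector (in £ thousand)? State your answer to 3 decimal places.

z_SR = 187.484

Technical coefficients a_ij = z_ij / X_j:
  a_BB = 234/1560 = 0.15, a_SB = 78/1560 = 0.05, a_RB = 78/1560 = 0.05, a_IB = 234/1560 = 0.15
  a_BS = 222/1480 = 0.15, a_SS = 296/1480 = 0.20, a_RS = 296/1480 = 0.20, a_IS = 148/1480 = 0.10
  a_BR = 280/1400 = 0.20, a_SR = 210/1400 = 0.15, a_RR = 420/1400 = 0.30, a_IR = 280/1400 = 0.20
  a_BI = 0/1360 = 0.00, a_SI = 340/1360 = 0.25, a_RI = 68/1360 = 0.05, a_II = 272/1360 = 0.20
I − A =
  [   0.85    -0.15    -0.20     0.00]
  [  -0.05     0.80    -0.15    -0.25]
  [  -0.05    -0.20     0.70    -0.05]
  [  -0.15    -0.10    -0.20     0.80]
Compute the cofactors C_ij = (−1)^(i+j)·(3×3 minor ij) of I−A; the adjugate is their transpose:
adj(I−A) = Cᵀ =
  [ 0.387750   0.115500   0.148500   0.045375]
  [ 0.063375   0.458000   0.160000   0.153125]
  [ 0.052500   0.147375   0.511125   0.078000]
  [ 0.093750   0.115750   0.175625   0.434125]
det(I−A) = Σ_j (I−A)_1j·C_1j = (0.85)(0.387750) + (-0.15)(0.063375) + (-0.20)(0.052500) + (0.00)(0.093750) = 0.30958125
(I − A)⁻¹ = adj(I−A) / det(I−A) ≈
  [   1.2525     0.3731     0.4797     0.1466]
  [   0.2047     1.4794     0.5168     0.4946]
  [   0.1696     0.4760     1.6510     0.2520]
  [   0.3028     0.3739     0.5673     1.4023]
First solve x = (I − A)⁻¹ d = adj(I−A)·d / det(I−A); in particular x_R = (0.052500·160 + 0.147375·430 + 0.511125·580 + 0.078000·240) / 0.30958125 = 386.94375 / 0.30958125 ≈ 1249.89401.
Intermediate flow from S to R: z_SR = a_SR · x_R = 0.15 × 386.94375 / 0.30958125 = 58.0415625 / 0.30958125 ≈ 187.484.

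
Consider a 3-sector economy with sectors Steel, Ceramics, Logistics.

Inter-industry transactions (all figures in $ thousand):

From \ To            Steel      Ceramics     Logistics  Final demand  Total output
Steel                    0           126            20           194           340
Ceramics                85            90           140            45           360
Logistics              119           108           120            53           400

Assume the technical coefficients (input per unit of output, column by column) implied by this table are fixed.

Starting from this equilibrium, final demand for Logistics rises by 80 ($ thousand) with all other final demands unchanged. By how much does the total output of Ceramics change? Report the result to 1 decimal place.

Technical coefficients a_ij = z_ij / X_j:
  a_SS = 0/340 = 0.00, a_CS = 85/340 = 0.25, a_LS = 119/340 = 0.35
  a_SC = 126/360 = 0.35, a_CC = 90/360 = 0.25, a_LC = 108/360 = 0.30
  a_SL = 20/400 = 0.05, a_CL = 140/400 = 0.35, a_LL = 120/400 = 0.30
I − A =
  [   1.00    -0.35    -0.05]
  [  -0.25     0.75    -0.35]
  [  -0.35    -0.30     0.70]
Cofactors of I−A, C_ij = (−1)^(i+j)·(minor ij) (rows/columns in the sector order above):
  C_11 = (0.75)(0.70) − (-0.35)(-0.30) = 0.4200
  C_12 = −[(-0.25)(0.70) − (-0.35)(-0.35)] = 0.2975
  C_13 = (-0.25)(-0.30) − (0.75)(-0.35) = 0.3375
  C_21 = −[(-0.35)(0.70) − (-0.05)(-0.30)] = 0.2600
  C_22 = (1.00)(0.70) − (-0.05)(-0.35) = 0.6825
  C_23 = −[(1.00)(-0.30) − (-0.35)(-0.35)] = 0.4225
  C_31 = (-0.35)(-0.35) − (-0.05)(0.75) = 0.1600
  C_32 = −[(1.00)(-0.35) − (-0.05)(-0.25)] = 0.3625
  C_33 = (1.00)(0.75) − (-0.35)(-0.25) = 0.6625
det(I−A) = Σ_j (I−A)_1j·C_1j = (1.00)(0.4200) + (-0.35)(0.2975) + (-0.05)(0.3375) = 0.2990
adj(I−A) = Cᵀ =
  [ 0.4200   0.2600   0.1600]
  [ 0.2975   0.6825   0.3625]
  [ 0.3375   0.4225   0.6625]
(I − A)⁻¹ = adj(I−A) / det(I−A) ≈
  [   1.4047     0.8696     0.5351]
  [   0.9950     2.2826     1.2124]
  [   1.1288     1.4130     2.2157]
Δx = (I − A)⁻¹ Δd with Δd having +80 in the Logistics component and 0 elsewhere.
So Δx_C = L_CL · (+80), where L_CL = adj(I−A)_CL / det(I−A) = 0.3625 / 0.2990.
Δx_C = 0.3625 × (+80) / 0.2990 = 29.00 / 0.2990 ≈ 97.0.

Δx_C = 97.0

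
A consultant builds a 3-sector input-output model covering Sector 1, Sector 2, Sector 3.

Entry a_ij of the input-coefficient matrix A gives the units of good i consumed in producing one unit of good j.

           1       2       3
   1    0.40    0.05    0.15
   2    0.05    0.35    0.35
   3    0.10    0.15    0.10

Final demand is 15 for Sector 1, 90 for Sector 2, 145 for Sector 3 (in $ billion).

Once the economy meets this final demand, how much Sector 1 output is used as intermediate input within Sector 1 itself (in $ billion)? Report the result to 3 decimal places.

I − A =
  [   0.60    -0.05    -0.15]
  [  -0.05     0.65    -0.35]
  [  -0.10    -0.15     0.90]
Cofactors of I−A, C_ij = (−1)^(i+j)·(minor ij) (rows/columns in the sector order above):
  C_11 = (0.65)(0.90) − (-0.35)(-0.15) = 0.5325
  C_12 = −[(-0.05)(0.90) − (-0.35)(-0.10)] = 0.0800
  C_13 = (-0.05)(-0.15) − (0.65)(-0.10) = 0.0725
  C_21 = −[(-0.05)(0.90) − (-0.15)(-0.15)] = 0.0675
  C_22 = (0.60)(0.90) − (-0.15)(-0.10) = 0.5250
  C_23 = −[(0.60)(-0.15) − (-0.05)(-0.10)] = 0.0950
  C_31 = (-0.05)(-0.35) − (-0.15)(0.65) = 0.1150
  C_32 = −[(0.60)(-0.35) − (-0.15)(-0.05)] = 0.2175
  C_33 = (0.60)(0.65) − (-0.05)(-0.05) = 0.3875
det(I−A) = Σ_j (I−A)_1j·C_1j = (0.60)(0.5325) + (-0.05)(0.0800) + (-0.15)(0.0725) = 0.304625
adj(I−A) = Cᵀ =
  [ 0.5325   0.0675   0.1150]
  [ 0.0800   0.5250   0.2175]
  [ 0.0725   0.0950   0.3875]
(I − A)⁻¹ = adj(I−A) / det(I−A) ≈
  [   1.7481     0.2216     0.3775]
  [   0.2626     1.7234     0.7140]
  [   0.2380     0.3119     1.2721]
First solve x = (I − A)⁻¹ d = adj(I−A)·d / det(I−A); in particular x_1 = (0.5325·15 + 0.0675·90 + 0.1150·145) / 0.304625 = 30.7375 / 0.304625 ≈ 100.90275.
Intermediate flow from 1 to 1: z_11 = a_11 · x_1 = 0.40 × 30.7375 / 0.304625 = 12.295 / 0.304625 ≈ 40.361.

z_11 = 40.361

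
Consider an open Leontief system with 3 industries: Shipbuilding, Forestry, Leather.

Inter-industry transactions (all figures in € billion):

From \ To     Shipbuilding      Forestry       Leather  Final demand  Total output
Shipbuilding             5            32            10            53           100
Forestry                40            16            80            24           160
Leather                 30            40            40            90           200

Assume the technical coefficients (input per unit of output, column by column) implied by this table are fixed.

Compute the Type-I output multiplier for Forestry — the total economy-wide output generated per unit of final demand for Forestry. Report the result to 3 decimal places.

m_F = 2.518

Technical coefficients a_ij = z_ij / X_j:
  a_SS = 5/100 = 0.05, a_FS = 40/100 = 0.40, a_LS = 30/100 = 0.30
  a_SF = 32/160 = 0.20, a_FF = 16/160 = 0.10, a_LF = 40/160 = 0.25
  a_SL = 10/200 = 0.05, a_FL = 80/200 = 0.40, a_LL = 40/200 = 0.20
I − A =
  [   0.95    -0.20    -0.05]
  [  -0.40     0.90    -0.40]
  [  -0.30    -0.25     0.80]
Cofactors of I−A, C_ij = (−1)^(i+j)·(minor ij) (rows/columns in the sector order above):
  C_11 = (0.90)(0.80) − (-0.40)(-0.25) = 0.6200
  C_12 = −[(-0.40)(0.80) − (-0.40)(-0.30)] = 0.4400
  C_13 = (-0.40)(-0.25) − (0.90)(-0.30) = 0.3700
  C_21 = −[(-0.20)(0.80) − (-0.05)(-0.25)] = 0.1725
  C_22 = (0.95)(0.80) − (-0.05)(-0.30) = 0.7450
  C_23 = −[(0.95)(-0.25) − (-0.20)(-0.30)] = 0.2975
  C_31 = (-0.20)(-0.40) − (-0.05)(0.90) = 0.1250
  C_32 = −[(0.95)(-0.40) − (-0.05)(-0.40)] = 0.4000
  C_33 = (0.95)(0.90) − (-0.20)(-0.40) = 0.7750
det(I−A) = Σ_j (I−A)_1j·C_1j = (0.95)(0.6200) + (-0.20)(0.4400) + (-0.05)(0.3700) = 0.4825
adj(I−A) = Cᵀ =
  [ 0.6200   0.1725   0.1250]
  [ 0.4400   0.7450   0.4000]
  [ 0.3700   0.2975   0.7750]
(I − A)⁻¹ = adj(I−A) / det(I−A) ≈
  [   1.2850     0.3575     0.2591]
  [   0.9119     1.5440     0.8290]
  [   0.7668     0.6166     1.6062]
The output multiplier for sector j is the column-j sum of the Leontief inverse (I − A)⁻¹ = adj(I−A) / det(I−A).
Column F of adj(I−A): (0.1725, 0.7450, 0.2975); det(I−A) = 0.4825.
m_F = (0.1725 + 0.7450 + 0.2975) / 0.4825 = 1.215 / 0.4825 ≈ 2.518.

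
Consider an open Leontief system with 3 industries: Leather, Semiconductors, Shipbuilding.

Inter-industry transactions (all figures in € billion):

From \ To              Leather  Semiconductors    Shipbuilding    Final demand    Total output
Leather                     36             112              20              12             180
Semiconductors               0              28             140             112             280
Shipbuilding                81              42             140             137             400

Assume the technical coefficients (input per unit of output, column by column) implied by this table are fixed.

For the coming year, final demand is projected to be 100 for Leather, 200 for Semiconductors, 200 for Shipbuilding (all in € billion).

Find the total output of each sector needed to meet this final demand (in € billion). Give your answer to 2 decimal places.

x_1 = 419.40, x_2 = 499.64, x_3 = 713.35

Technical coefficients a_ij = z_ij / X_j:
  a_11 = 36/180 = 0.20, a_21 = 0/180 = 0.00, a_31 = 81/180 = 0.45
  a_12 = 112/280 = 0.40, a_22 = 28/280 = 0.10, a_32 = 42/280 = 0.15
  a_13 = 20/400 = 0.05, a_23 = 140/400 = 0.35, a_33 = 140/400 = 0.35
I − A =
  [   0.80    -0.40    -0.05]
  [   0.00     0.90    -0.35]
  [  -0.45    -0.15     0.65]
Cofactors of I−A, C_ij = (−1)^(i+j)·(minor ij) (rows/columns in the sector order above):
  C_11 = (0.90)(0.65) − (-0.35)(-0.15) = 0.5325
  C_12 = −[(0.00)(0.65) − (-0.35)(-0.45)] = 0.1575
  C_13 = (0.00)(-0.15) − (0.90)(-0.45) = 0.4050
  C_21 = −[(-0.40)(0.65) − (-0.05)(-0.15)] = 0.2675
  C_22 = (0.80)(0.65) − (-0.05)(-0.45) = 0.4975
  C_23 = −[(0.80)(-0.15) − (-0.40)(-0.45)] = 0.3000
  C_31 = (-0.40)(-0.35) − (-0.05)(0.90) = 0.1850
  C_32 = −[(0.80)(-0.35) − (-0.05)(0.00)] = 0.2800
  C_33 = (0.80)(0.90) − (-0.40)(0.00) = 0.7200
det(I−A) = Σ_j (I−A)_1j·C_1j = (0.80)(0.5325) + (-0.40)(0.1575) + (-0.05)(0.4050) = 0.34275
adj(I−A) = Cᵀ =
  [ 0.5325   0.2675   0.1850]
  [ 0.1575   0.4975   0.2800]
  [ 0.4050   0.3000   0.7200]
(I − A)⁻¹ = adj(I−A) / det(I−A) ≈
  [   1.5536     0.7805     0.5398]
  [   0.4595     1.4515     0.8169]
  [   1.1816     0.8753     2.1007]
x = (I − A)⁻¹ d = adj(I−A)·d / det(I−A), with det(I−A) = 0.34275:
  x_1 = (0.5325·100 + 0.2675·200 + 0.1850·200) / 0.34275 = 143.75 / 0.34275 ≈ 419.40
  x_2 = (0.1575·100 + 0.4975·200 + 0.2800·200) / 0.34275 = 171.25 / 0.34275 ≈ 499.64
  x_3 = (0.4050·100 + 0.3000·200 + 0.7200·200) / 0.34275 = 244.50 / 0.34275 ≈ 713.35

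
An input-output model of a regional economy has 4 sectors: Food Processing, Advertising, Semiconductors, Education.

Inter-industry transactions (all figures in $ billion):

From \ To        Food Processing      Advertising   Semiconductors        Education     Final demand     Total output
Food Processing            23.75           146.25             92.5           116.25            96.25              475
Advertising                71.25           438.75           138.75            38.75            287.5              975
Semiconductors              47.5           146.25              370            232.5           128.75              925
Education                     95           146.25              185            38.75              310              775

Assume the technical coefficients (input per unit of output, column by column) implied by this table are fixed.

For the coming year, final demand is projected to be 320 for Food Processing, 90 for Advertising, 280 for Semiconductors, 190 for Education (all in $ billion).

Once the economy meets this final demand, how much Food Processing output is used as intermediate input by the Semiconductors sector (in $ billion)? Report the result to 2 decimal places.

Technical coefficients a_ij = z_ij / X_j:
  a_FF = 23.75/475 = 0.05, a_AF = 71.25/475 = 0.15, a_SF = 47.5/475 = 0.10, a_EF = 95/475 = 0.20
  a_FA = 146.25/975 = 0.15, a_AA = 438.75/975 = 0.45, a_SA = 146.25/975 = 0.15, a_EA = 146.25/975 = 0.15
  a_FS = 92.5/925 = 0.10, a_AS = 138.75/925 = 0.15, a_SS = 370/925 = 0.40, a_ES = 185/925 = 0.20
  a_FE = 116.25/775 = 0.15, a_AE = 38.75/775 = 0.05, a_SE = 232.5/775 = 0.30, a_EE = 38.75/775 = 0.05
I − A =
  [   0.95    -0.15    -0.10    -0.15]
  [  -0.15     0.55    -0.15    -0.05]
  [  -0.10    -0.15     0.60    -0.30]
  [  -0.20    -0.15    -0.20     0.95]
Compute the cofactors C_ij = (−1)^(i+j)·(3×3 minor ij) of I−A; the adjugate is their transpose:
adj(I−A) = Cᵀ =
  [ 0.246375   0.113250   0.094250   0.074625]
  [ 0.106750   0.448000   0.160125   0.091000]
  [ 0.114125   0.199125   0.446500   0.169500]
  [ 0.092750   0.136500   0.139125   0.268625]
det(I−A) = Σ_j (I−A)_1j·C_1j = (0.95)(0.246375) + (-0.15)(0.106750) + (-0.10)(0.114125) + (-0.15)(0.092750) = 0.19271875
(I − A)⁻¹ = adj(I−A) / det(I−A) ≈
  [   1.2784     0.5876     0.4891     0.3872]
  [   0.5539     2.3246     0.8309     0.4722]
  [   0.5922     1.0332     2.3168     0.8795]
  [   0.4813     0.7083     0.7219     1.3939]
First solve x = (I − A)⁻¹ d = adj(I−A)·d / det(I−A); in particular x_S = (0.114125·320 + 0.199125·90 + 0.446500·280 + 0.169500·190) / 0.19271875 = 211.66625 / 0.19271875 ≈ 1098.3168.
Intermediate flow from F to S: z_FS = a_FS · x_S = 0.10 × 211.66625 / 0.19271875 = 21.166625 / 0.19271875 ≈ 109.83.

z_FS = 109.83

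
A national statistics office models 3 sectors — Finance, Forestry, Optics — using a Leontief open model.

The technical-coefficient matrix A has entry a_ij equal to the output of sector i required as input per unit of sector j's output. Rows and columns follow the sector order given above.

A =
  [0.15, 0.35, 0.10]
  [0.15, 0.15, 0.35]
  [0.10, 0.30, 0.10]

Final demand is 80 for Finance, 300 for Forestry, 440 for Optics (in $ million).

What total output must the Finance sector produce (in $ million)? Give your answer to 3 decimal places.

x_1 = 506.858

I − A =
  [   0.85    -0.35    -0.10]
  [  -0.15     0.85    -0.35]
  [  -0.10    -0.30     0.90]
Cofactors of I−A, C_ij = (−1)^(i+j)·(minor ij) (rows/columns in the sector order above):
  C_11 = (0.85)(0.90) − (-0.35)(-0.30) = 0.6600
  C_12 = −[(-0.15)(0.90) − (-0.35)(-0.10)] = 0.1700
  C_13 = (-0.15)(-0.30) − (0.85)(-0.10) = 0.1300
  C_21 = −[(-0.35)(0.90) − (-0.10)(-0.30)] = 0.3450
  C_22 = (0.85)(0.90) − (-0.10)(-0.10) = 0.7550
  C_23 = −[(0.85)(-0.30) − (-0.35)(-0.10)] = 0.2900
  C_31 = (-0.35)(-0.35) − (-0.10)(0.85) = 0.2075
  C_32 = −[(0.85)(-0.35) − (-0.10)(-0.15)] = 0.3125
  C_33 = (0.85)(0.85) − (-0.35)(-0.15) = 0.6700
det(I−A) = Σ_j (I−A)_1j·C_1j = (0.85)(0.6600) + (-0.35)(0.1700) + (-0.10)(0.1300) = 0.4885
adj(I−A) = Cᵀ =
  [ 0.6600   0.3450   0.2075]
  [ 0.1700   0.7550   0.3125]
  [ 0.1300   0.2900   0.6700]
(I − A)⁻¹ = adj(I−A) / det(I−A) ≈
  [   1.3511     0.7062     0.4248]
  [   0.3480     1.5455     0.6397]
  [   0.2661     0.5937     1.3715]
x = (I − A)⁻¹ d = adj(I−A)·d / det(I−A), with det(I−A) = 0.4885:
  x_1 = (0.6600·80 + 0.3450·300 + 0.2075·440) / 0.4885 = 247.60 / 0.4885 ≈ 506.858
  x_2 = (0.1700·80 + 0.7550·300 + 0.3125·440) / 0.4885 = 377.60 / 0.4885 ≈ 772.979
  x_3 = (0.1300·80 + 0.2900·300 + 0.6700·440) / 0.4885 = 392.20 / 0.4885 ≈ 802.866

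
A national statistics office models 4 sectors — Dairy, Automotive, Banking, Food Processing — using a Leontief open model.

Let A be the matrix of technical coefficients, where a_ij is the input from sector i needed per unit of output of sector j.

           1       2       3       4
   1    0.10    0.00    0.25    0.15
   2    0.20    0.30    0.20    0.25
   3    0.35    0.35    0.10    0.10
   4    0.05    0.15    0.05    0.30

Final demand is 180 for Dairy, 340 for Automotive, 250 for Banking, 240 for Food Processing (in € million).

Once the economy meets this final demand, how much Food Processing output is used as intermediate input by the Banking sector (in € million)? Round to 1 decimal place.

z_43 = 54.0

I − A =
  [   0.90     0.00    -0.25    -0.15]
  [  -0.20     0.70    -0.20    -0.25]
  [  -0.35    -0.35     0.90    -0.10]
  [  -0.05    -0.15    -0.05     0.70]
Compute the cofactors C_ij = (−1)^(i+j)·(3×3 minor ij) of I−A; the adjugate is their transpose:
adj(I−A) = Cᵀ =
  [ 0.347375   0.087875   0.122875   0.123375]
  [ 0.190625   0.490625   0.175375   0.241125]
  [ 0.218250   0.239250   0.397500   0.189000]
  [ 0.081250   0.128500   0.074750   0.425250]
det(I−A) = Σ_j (I−A)_1j·C_1j = (0.90)(0.347375) + (0.00)(0.190625) + (-0.25)(0.218250) + (-0.15)(0.081250) = 0.2458875
(I − A)⁻¹ = adj(I−A) / det(I−A) ≈
  [   1.4127     0.3574     0.4997     0.5018]
  [   0.7753     1.9953     0.7132     0.9806]
  [   0.8876     0.9730     1.6166     0.7686]
  [   0.3304     0.5226     0.3040     1.7294]
First solve x = (I − A)⁻¹ d = adj(I−A)·d / det(I−A); in particular x_3 = (0.218250·180 + 0.239250·340 + 0.397500·250 + 0.189000·240) / 0.2458875 = 265.365 / 0.2458875 ≈ 1079.213.
Intermediate flow from 4 to 3: z_43 = a_43 · x_3 = 0.05 × 265.365 / 0.2458875 = 13.26825 / 0.2458875 ≈ 54.0.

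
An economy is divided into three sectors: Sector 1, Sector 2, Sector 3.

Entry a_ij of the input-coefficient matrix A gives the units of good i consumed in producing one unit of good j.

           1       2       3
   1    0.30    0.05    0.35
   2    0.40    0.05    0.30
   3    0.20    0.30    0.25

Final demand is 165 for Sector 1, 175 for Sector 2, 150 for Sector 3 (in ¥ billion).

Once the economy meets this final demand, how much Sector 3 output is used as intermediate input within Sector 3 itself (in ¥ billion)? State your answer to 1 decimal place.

z_33 = 150.7

I − A =
  [   0.70    -0.05    -0.35]
  [  -0.40     0.95    -0.30]
  [  -0.20    -0.30     0.75]
Cofactors of I−A, C_ij = (−1)^(i+j)·(minor ij) (rows/columns in the sector order above):
  C_11 = (0.95)(0.75) − (-0.30)(-0.30) = 0.6225
  C_12 = −[(-0.40)(0.75) − (-0.30)(-0.20)] = 0.3600
  C_13 = (-0.40)(-0.30) − (0.95)(-0.20) = 0.3100
  C_21 = −[(-0.05)(0.75) − (-0.35)(-0.30)] = 0.1425
  C_22 = (0.70)(0.75) − (-0.35)(-0.20) = 0.4550
  C_23 = −[(0.70)(-0.30) − (-0.05)(-0.20)] = 0.2200
  C_31 = (-0.05)(-0.30) − (-0.35)(0.95) = 0.3475
  C_32 = −[(0.70)(-0.30) − (-0.35)(-0.40)] = 0.3500
  C_33 = (0.70)(0.95) − (-0.05)(-0.40) = 0.6450
det(I−A) = Σ_j (I−A)_1j·C_1j = (0.70)(0.6225) + (-0.05)(0.3600) + (-0.35)(0.3100) = 0.30925
adj(I−A) = Cᵀ =
  [ 0.6225   0.1425   0.3475]
  [ 0.3600   0.4550   0.3500]
  [ 0.3100   0.2200   0.6450]
(I − A)⁻¹ = adj(I−A) / det(I−A) ≈
  [   2.0129     0.4608     1.1237]
  [   1.1641     1.4713     1.1318]
  [   1.0024     0.7114     2.0857]
First solve x = (I − A)⁻¹ d = adj(I−A)·d / det(I−A); in particular x_3 = (0.3100·165 + 0.2200·175 + 0.6450·150) / 0.30925 = 186.40 / 0.30925 ≈ 602.749.
Intermediate flow from 3 to 3: z_33 = a_33 · x_3 = 0.25 × 186.40 / 0.30925 = 46.60 / 0.30925 ≈ 150.7.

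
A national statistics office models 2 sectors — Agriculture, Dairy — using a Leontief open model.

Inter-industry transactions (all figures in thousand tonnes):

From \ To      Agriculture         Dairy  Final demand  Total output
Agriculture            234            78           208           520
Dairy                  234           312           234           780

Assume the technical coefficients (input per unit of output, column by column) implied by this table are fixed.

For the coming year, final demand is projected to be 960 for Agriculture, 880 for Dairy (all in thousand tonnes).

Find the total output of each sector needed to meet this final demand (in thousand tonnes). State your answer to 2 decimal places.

Technical coefficients a_ij = z_ij / X_j:
  a_AA = 234/520 = 0.45, a_DA = 234/520 = 0.45
  a_AD = 78/780 = 0.10, a_DD = 312/780 = 0.40
I − A =
  [   0.55    -0.10]
  [  -0.45     0.60]
det(I−A) = (0.55)(0.60) − (-0.10)(-0.45) = 0.2850
adj(I−A) = [[0.60, 0.10], [0.45, 0.55]]
(I − A)⁻¹ = adj(I−A) / det(I−A) ≈
  [   2.1053     0.3509]
  [   1.5789     1.9298]
x = (I − A)⁻¹ d = adj(I−A)·d / det(I−A), with det(I−A) = 0.2850:
  x_A = (0.60·960 + 0.10·880) / 0.2850 = 664.00 / 0.2850 ≈ 2329.82
  x_D = (0.45·960 + 0.55·880) / 0.2850 = 916.00 / 0.2850 ≈ 3214.04

x_A = 2329.82, x_D = 3214.04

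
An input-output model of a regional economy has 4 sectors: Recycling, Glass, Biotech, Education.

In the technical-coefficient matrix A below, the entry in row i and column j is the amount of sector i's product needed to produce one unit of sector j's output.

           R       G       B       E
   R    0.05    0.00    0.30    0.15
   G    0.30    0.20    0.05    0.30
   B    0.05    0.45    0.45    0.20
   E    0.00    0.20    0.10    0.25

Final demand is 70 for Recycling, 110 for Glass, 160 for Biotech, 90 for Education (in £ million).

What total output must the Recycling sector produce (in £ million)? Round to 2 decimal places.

x_R = 397.39

I − A =
  [   0.95     0.00    -0.30    -0.15]
  [  -0.30     0.80    -0.05    -0.30]
  [  -0.05    -0.45     0.55    -0.20]
  [   0.00    -0.20    -0.10     0.75]
Compute the cofactors C_ij = (−1)^(i+j)·(3×3 minor ij) of I−A; the adjugate is their transpose:
adj(I−A) = Cᵀ =
  [ 0.248625   0.136500   0.175500   0.151125]
  [ 0.121125   0.360875   0.136125   0.204875]
  [ 0.140250   0.360125   0.504000   0.306500]
  [ 0.051000   0.144250   0.103500   0.344125]
det(I−A) = Σ_j (I−A)_1j·C_1j = (0.95)(0.248625) + (0.00)(0.121125) + (-0.30)(0.140250) + (-0.15)(0.051000) = 0.18646875
(I − A)⁻¹ = adj(I−A) / det(I−A) ≈
  [   1.3333     0.7320     0.9412     0.8105]
  [   0.6496     1.9353     0.7300     1.0987]
  [   0.7521     1.9313     2.7029     1.6437]
  [   0.2735     0.7736     0.5551     1.8455]
x = (I − A)⁻¹ d = adj(I−A)·d / det(I−A), with det(I−A) = 0.18646875:
  x_R = (0.248625·70 + 0.136500·110 + 0.175500·160 + 0.151125·90) / 0.18646875 = 74.10 / 0.18646875 ≈ 397.39
  x_G = (0.121125·70 + 0.360875·110 + 0.136125·160 + 0.204875·90) / 0.18646875 = 88.39375 / 0.18646875 ≈ 474.04
  x_B = (0.140250·70 + 0.360125·110 + 0.504000·160 + 0.306500·90) / 0.18646875 = 157.65625 / 0.18646875 ≈ 845.48
  x_E = (0.051000·70 + 0.144250·110 + 0.103500·160 + 0.344125·90) / 0.18646875 = 66.96875 / 0.18646875 ≈ 359.14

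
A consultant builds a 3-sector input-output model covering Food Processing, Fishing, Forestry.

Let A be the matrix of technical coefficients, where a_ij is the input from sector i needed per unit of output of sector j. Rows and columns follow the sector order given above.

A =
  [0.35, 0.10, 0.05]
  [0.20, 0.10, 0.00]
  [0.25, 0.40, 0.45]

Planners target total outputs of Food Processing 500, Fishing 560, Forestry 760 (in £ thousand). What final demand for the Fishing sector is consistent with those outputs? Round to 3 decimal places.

d_2 = 404.000

I − A =
  [   0.65    -0.10    -0.05]
  [  -0.20     0.90     0.00]
  [  -0.25    -0.40     0.55]
d = (I − A) x:
  d_1 = (+0.65)·500 + (-0.10)·560 + (-0.05)·760 = 231.000
  d_2 = (-0.20)·500 + (+0.90)·560 + (+0.00)·760 = 404.000
  d_3 = (-0.25)·500 + (-0.40)·560 + (+0.55)·760 = 69.000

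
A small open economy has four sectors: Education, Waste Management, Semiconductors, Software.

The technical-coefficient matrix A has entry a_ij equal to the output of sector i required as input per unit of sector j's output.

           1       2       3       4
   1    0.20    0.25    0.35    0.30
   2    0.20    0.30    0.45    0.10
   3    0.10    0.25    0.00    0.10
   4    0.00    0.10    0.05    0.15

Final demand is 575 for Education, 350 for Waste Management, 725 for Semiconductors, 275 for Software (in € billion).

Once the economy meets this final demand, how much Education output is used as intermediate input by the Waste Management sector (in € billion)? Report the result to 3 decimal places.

I − A =
  [   0.80    -0.25    -0.35    -0.30]
  [  -0.20     0.70    -0.45    -0.10]
  [  -0.10    -0.25     1.00    -0.10]
  [   0.00    -0.10    -0.05     0.85]
Compute the cofactors C_ij = (−1)^(i+j)·(3×3 minor ij) of I−A; the adjugate is their transpose:
adj(I−A) = Cᵀ =
  [ 0.480125   0.322875   0.325625   0.245750]
  [ 0.207750   0.644750   0.372500   0.193000]
  [ 0.103000   0.202250   0.419500   0.109500]
  [ 0.030500   0.087750   0.068500   0.366750]
det(I−A) = Σ_j (I−A)_1j·C_1j = (0.80)(0.480125) + (-0.25)(0.207750) + (-0.35)(0.103000) + (-0.30)(0.030500) = 0.2869625
(I − A)⁻¹ = adj(I−A) / det(I−A) ≈
  [   1.6731     1.1251     1.1347     0.8564]
  [   0.7240     2.2468     1.2981     0.6726]
  [   0.3589     0.7048     1.4619     0.3816]
  [   0.1063     0.3058     0.2387     1.2780]
First solve x = (I − A)⁻¹ d = adj(I−A)·d / det(I−A); in particular x_2 = (0.207750·575 + 0.644750·350 + 0.372500·725 + 0.193000·275) / 0.2869625 = 668.25625 / 0.2869625 ≈ 2328.72327.
Intermediate flow from 1 to 2: z_12 = a_12 · x_2 = 0.25 × 668.25625 / 0.2869625 = 167.0640625 / 0.2869625 ≈ 582.181.

z_12 = 582.181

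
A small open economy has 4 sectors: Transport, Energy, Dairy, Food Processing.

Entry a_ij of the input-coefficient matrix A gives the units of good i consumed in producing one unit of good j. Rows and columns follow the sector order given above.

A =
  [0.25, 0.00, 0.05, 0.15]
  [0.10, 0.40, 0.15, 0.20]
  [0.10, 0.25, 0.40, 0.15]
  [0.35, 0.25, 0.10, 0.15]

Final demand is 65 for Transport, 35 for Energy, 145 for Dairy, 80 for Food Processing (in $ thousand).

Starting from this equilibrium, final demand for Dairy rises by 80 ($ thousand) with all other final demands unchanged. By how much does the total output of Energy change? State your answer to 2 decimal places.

Δx_2 = 63.39

I − A =
  [   0.75     0.00    -0.05    -0.15]
  [  -0.10     0.60    -0.15    -0.20]
  [  -0.10    -0.25     0.60    -0.15]
  [  -0.35    -0.25    -0.10     0.85]
Compute the cofactors C_ij = (−1)^(i+j)·(3×3 minor ij) of I−A; the adjugate is their transpose:
adj(I−A) = Cᵀ =
  [ 0.224500   0.038750   0.037625   0.055375]
  [ 0.114125   0.331375   0.112000   0.117875]
  [ 0.120000   0.178125   0.309750   0.117750]
  [ 0.140125   0.134375   0.084875   0.237625]
det(I−A) = Σ_j (I−A)_1j·C_1j = (0.75)(0.224500) + (0.00)(0.114125) + (-0.05)(0.120000) + (-0.15)(0.140125) = 0.14135625
(I − A)⁻¹ = adj(I−A) / det(I−A) ≈
  [   1.5882     0.2741     0.2662     0.3917]
  [   0.8074     2.3443     0.7923     0.8339]
  [   0.8489     1.2601     2.1913     0.8330]
  [   0.9913     0.9506     0.6004     1.6810]
Δx = (I − A)⁻¹ Δd with Δd having +80 in the Dairy component and 0 elsewhere.
So Δx_2 = L_23 · (+80), where L_23 = adj(I−A)_23 / det(I−A) = 0.112000 / 0.14135625.
Δx_2 = 0.112000 × (+80) / 0.14135625 = 8.96 / 0.14135625 ≈ 63.39.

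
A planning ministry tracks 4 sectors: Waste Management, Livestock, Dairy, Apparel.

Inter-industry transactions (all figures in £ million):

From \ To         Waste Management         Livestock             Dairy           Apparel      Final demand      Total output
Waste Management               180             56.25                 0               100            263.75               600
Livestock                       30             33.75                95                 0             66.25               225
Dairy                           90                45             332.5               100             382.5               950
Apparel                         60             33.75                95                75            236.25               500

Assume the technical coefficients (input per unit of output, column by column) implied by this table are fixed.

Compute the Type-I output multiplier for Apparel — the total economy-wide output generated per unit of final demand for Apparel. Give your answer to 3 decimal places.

m_4 = 2.304

Technical coefficients a_ij = z_ij / X_j:
  a_11 = 180/600 = 0.30, a_21 = 30/600 = 0.05, a_31 = 90/600 = 0.15, a_41 = 60/600 = 0.10
  a_12 = 56.25/225 = 0.25, a_22 = 33.75/225 = 0.15, a_32 = 45/225 = 0.20, a_42 = 33.75/225 = 0.15
  a_13 = 0/950 = 0.00, a_23 = 95/950 = 0.10, a_33 = 332.5/950 = 0.35, a_43 = 95/950 = 0.10
  a_14 = 100/500 = 0.20, a_24 = 0/500 = 0.00, a_34 = 100/500 = 0.20, a_44 = 75/500 = 0.15
I − A =
  [   0.70    -0.25     0.00    -0.20]
  [  -0.05     0.85    -0.10     0.00]
  [  -0.15    -0.20     0.65    -0.20]
  [  -0.10    -0.15    -0.10     0.85]
Compute the cofactors C_ij = (−1)^(i+j)·(3×3 minor ij) of I−A; the adjugate is their transpose:
adj(I−A) = Cᵀ =
  [ 0.432625   0.156625   0.041250   0.111500]
  [ 0.041375   0.356750   0.058500   0.023500]
  [ 0.135375   0.177375   0.476625   0.144000]
  [ 0.074125   0.102250   0.071250   0.360875]
det(I−A) = Σ_j (I−A)_1j·C_1j = (0.70)(0.432625) + (-0.25)(0.041375) + (0.00)(0.135375) + (-0.20)(0.074125) = 0.27766875
(I − A)⁻¹ = adj(I−A) / det(I−A) ≈
  [   1.5581     0.5641     0.1486     0.4016]
  [   0.1490     1.2848     0.2107     0.0846]
  [   0.4875     0.6388     1.7165     0.5186]
  [   0.2670     0.3682     0.2566     1.2997]
The output multiplier for sector j is the column-j sum of the Leontief inverse (I − A)⁻¹ = adj(I−A) / det(I−A).
Column 4 of adj(I−A): (0.111500, 0.023500, 0.144000, 0.360875); det(I−A) = 0.27766875.
m_4 = (0.111500 + 0.023500 + 0.144000 + 0.360875) / 0.27766875 = 0.639875 / 0.27766875 ≈ 2.304.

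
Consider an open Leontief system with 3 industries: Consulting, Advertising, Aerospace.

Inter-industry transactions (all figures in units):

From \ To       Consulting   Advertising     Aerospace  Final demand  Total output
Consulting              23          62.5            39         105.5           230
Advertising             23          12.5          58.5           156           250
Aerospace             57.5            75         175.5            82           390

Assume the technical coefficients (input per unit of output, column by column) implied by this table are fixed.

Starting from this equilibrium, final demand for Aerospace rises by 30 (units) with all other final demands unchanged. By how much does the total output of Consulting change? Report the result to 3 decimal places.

Δx_1 = 10.464

Technical coefficients a_ij = z_ij / X_j:
  a_11 = 23/230 = 0.10, a_21 = 23/230 = 0.10, a_31 = 57.5/230 = 0.25
  a_12 = 62.5/250 = 0.25, a_22 = 12.5/250 = 0.05, a_32 = 75/250 = 0.30
  a_13 = 39/390 = 0.10, a_23 = 58.5/390 = 0.15, a_33 = 175.5/390 = 0.45
I − A =
  [   0.90    -0.25    -0.10]
  [  -0.10     0.95    -0.15]
  [  -0.25    -0.30     0.55]
Cofactors of I−A, C_ij = (−1)^(i+j)·(minor ij) (rows/columns in the sector order above):
  C_11 = (0.95)(0.55) − (-0.15)(-0.30) = 0.4775
  C_12 = −[(-0.10)(0.55) − (-0.15)(-0.25)] = 0.0925
  C_13 = (-0.10)(-0.30) − (0.95)(-0.25) = 0.2675
  C_21 = −[(-0.25)(0.55) − (-0.10)(-0.30)] = 0.1675
  C_22 = (0.90)(0.55) − (-0.10)(-0.25) = 0.4700
  C_23 = −[(0.90)(-0.30) − (-0.25)(-0.25)] = 0.3325
  C_31 = (-0.25)(-0.15) − (-0.10)(0.95) = 0.1325
  C_32 = −[(0.90)(-0.15) − (-0.10)(-0.10)] = 0.1450
  C_33 = (0.90)(0.95) − (-0.25)(-0.10) = 0.8300
det(I−A) = Σ_j (I−A)_1j·C_1j = (0.90)(0.4775) + (-0.25)(0.0925) + (-0.10)(0.2675) = 0.379875
adj(I−A) = Cᵀ =
  [ 0.4775   0.1675   0.1325]
  [ 0.0925   0.4700   0.1450]
  [ 0.2675   0.3325   0.8300]
(I − A)⁻¹ = adj(I−A) / det(I−A) ≈
  [   1.2570     0.4409     0.3488]
  [   0.2435     1.2372     0.3817]
  [   0.7042     0.8753     2.1849]
Δx = (I − A)⁻¹ Δd with Δd having +30 in the Aerospace component and 0 elsewhere.
So Δx_1 = L_13 · (+30), where L_13 = adj(I−A)_13 / det(I−A) = 0.1325 / 0.379875.
Δx_1 = 0.1325 × (+30) / 0.379875 = 3.975 / 0.379875 ≈ 10.464.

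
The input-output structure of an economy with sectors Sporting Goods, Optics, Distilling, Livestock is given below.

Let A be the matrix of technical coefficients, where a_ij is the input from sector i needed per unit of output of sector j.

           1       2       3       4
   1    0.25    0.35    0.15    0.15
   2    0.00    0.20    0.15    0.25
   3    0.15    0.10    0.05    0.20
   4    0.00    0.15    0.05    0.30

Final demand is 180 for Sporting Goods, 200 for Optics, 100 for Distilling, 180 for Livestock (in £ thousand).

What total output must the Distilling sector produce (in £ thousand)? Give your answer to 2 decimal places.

I − A =
  [   0.75    -0.35    -0.15    -0.15]
  [   0.00     0.80    -0.15    -0.25]
  [  -0.15    -0.10     0.95    -0.20]
  [   0.00    -0.15    -0.05     0.70]
Compute the cofactors C_ij = (−1)^(i+j)·(3×3 minor ij) of I−A; the adjugate is their transpose:
adj(I−A) = Cᵀ =
  [ 0.472125   0.266375   0.128875   0.233125]
  [ 0.017625   0.474375   0.088125   0.198375]
  [ 0.078375   0.115125   0.391875   0.169875]
  [ 0.009375   0.109875   0.046875   0.532875]
det(I−A) = Σ_j (I−A)_1j·C_1j = (0.75)(0.472125) + (-0.35)(0.017625) + (-0.15)(0.078375) + (-0.15)(0.009375) = 0.3347625
(I − A)⁻¹ = adj(I−A) / det(I−A) ≈
  [   1.4103     0.7957     0.3850     0.6964]
  [   0.0526     1.4170     0.2632     0.5926]
  [   0.2341     0.3439     1.1706     0.5074]
  [   0.0280     0.3282     0.1400     1.5918]
x = (I − A)⁻¹ d = adj(I−A)·d / det(I−A), with det(I−A) = 0.3347625:
  x_1 = (0.472125·180 + 0.266375·200 + 0.128875·100 + 0.233125·180) / 0.3347625 = 193.1075 / 0.3347625 ≈ 576.85
  x_2 = (0.017625·180 + 0.474375·200 + 0.088125·100 + 0.198375·180) / 0.3347625 = 142.5675 / 0.3347625 ≈ 425.88
  x_3 = (0.078375·180 + 0.115125·200 + 0.391875·100 + 0.169875·180) / 0.3347625 = 106.8975 / 0.3347625 ≈ 319.32
  x_4 = (0.009375·180 + 0.109875·200 + 0.046875·100 + 0.532875·180) / 0.3347625 = 124.2675 / 0.3347625 ≈ 371.21

x_3 = 319.32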